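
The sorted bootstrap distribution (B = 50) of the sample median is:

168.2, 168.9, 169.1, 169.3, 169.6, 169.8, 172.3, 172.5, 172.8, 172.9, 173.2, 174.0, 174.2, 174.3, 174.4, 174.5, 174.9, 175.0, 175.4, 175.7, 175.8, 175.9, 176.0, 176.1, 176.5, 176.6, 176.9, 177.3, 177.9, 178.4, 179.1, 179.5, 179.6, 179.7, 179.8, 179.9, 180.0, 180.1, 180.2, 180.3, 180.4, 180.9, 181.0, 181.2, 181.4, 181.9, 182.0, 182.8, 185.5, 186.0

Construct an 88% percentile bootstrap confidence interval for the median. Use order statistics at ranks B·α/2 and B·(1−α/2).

α = 0.12; lower rank = 50 × 0.060 = 3; upper rank = 50 × 0.940 = 47.
The 3rd smallest replicate is 169.1; the 47th is 182.0.

(169.1, 182.0)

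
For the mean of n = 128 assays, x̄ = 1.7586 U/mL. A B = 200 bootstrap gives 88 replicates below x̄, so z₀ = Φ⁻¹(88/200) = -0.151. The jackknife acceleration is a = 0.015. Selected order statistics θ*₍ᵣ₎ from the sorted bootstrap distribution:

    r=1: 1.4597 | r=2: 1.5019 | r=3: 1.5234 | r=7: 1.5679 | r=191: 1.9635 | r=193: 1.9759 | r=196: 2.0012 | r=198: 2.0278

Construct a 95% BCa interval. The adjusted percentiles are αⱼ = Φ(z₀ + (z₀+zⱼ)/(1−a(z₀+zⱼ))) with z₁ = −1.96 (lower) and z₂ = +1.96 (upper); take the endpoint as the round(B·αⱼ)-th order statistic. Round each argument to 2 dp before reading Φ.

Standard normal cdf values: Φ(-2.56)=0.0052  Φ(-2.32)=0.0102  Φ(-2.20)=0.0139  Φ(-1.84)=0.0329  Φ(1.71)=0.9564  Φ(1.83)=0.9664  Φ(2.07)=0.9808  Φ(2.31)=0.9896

(1.5234, 1.9635)

Lower: z₀ + z₁ = -0.151 + (-1.960) = -2.111; 1 − a(z₀+z₁) = 1 − (0.015)(-2.111) = 1.0317; argument = -0.151 + (-2.111)/1.0317 = -2.1972 → -2.20.
α₁ = Φ(-2.20) = 0.0139; rank = round(200 × 0.0139) = 3; θ*₍3₎ = 1.5234.
Upper: z₀ + z₂ = 1.809; 1 − a(z₀+z₂) = 0.9729; argument = 1.7085 → 1.71; α₂ = 0.9564; rank = 191; θ*₍191₎ = 1.9635.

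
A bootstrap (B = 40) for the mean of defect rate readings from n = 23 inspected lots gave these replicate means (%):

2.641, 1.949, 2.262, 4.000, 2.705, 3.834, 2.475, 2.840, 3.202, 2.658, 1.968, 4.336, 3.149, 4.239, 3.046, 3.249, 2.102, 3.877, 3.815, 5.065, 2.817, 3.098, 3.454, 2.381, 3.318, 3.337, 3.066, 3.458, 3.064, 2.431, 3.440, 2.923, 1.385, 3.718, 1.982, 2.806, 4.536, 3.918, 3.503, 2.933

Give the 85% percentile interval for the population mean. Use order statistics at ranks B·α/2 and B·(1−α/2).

Sorted replicates: 1.385, 1.949, 1.968, 1.982, 2.102, 2.262, 2.381, 2.431, 2.475, 2.641, 2.658, 2.705, 2.806, 2.817, 2.840, 2.923, 2.933, 3.046, 3.064, 3.066, 3.098, 3.149, 3.202, 3.249, 3.318, 3.337, 3.440, 3.454, 3.458, 3.503, 3.718, 3.815, 3.834, 3.877, 3.918, 4.000, 4.239, 4.336, 4.536, 5.065
α = 0.15; lower rank = 40 × 0.075 = 3; upper rank = 40 × 0.925 = 37.
The 3rd smallest replicate is 1.968; the 37th is 4.239.

(1.968, 4.239)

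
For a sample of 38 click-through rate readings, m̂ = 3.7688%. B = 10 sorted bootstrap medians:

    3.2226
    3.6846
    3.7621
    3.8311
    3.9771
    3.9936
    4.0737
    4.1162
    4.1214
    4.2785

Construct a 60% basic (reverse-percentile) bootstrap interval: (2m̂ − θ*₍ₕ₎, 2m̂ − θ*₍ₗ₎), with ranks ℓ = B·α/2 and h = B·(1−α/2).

Percentile endpoints at ranks 2 and 8: θ*₍2₎ = 3.6846, θ*₍8₎ = 4.1162.
Basic interval reflects these around m̂:
  lower = 2 × 3.7688 − 4.1162 = 3.4214
  upper = 2 × 3.7688 − 3.6846 = 3.8530

(3.4214, 3.8530)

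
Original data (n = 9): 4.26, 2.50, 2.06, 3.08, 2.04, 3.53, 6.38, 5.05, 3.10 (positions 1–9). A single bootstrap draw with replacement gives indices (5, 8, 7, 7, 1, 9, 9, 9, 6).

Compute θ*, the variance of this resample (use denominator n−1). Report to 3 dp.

Resample values: 2.04, 5.05, 6.38, 6.38, 4.26, 3.10, 3.10, 3.10, 3.53.
Mean = 4.1044; sum of squared deviations = 18.8932
s² = 18.8932 / 8 = 2.3617

θ* = 2.362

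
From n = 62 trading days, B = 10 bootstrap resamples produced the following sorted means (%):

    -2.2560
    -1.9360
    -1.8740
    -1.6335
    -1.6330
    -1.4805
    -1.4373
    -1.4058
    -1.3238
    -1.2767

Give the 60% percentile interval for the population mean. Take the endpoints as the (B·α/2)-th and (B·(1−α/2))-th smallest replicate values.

α = 0.40; lower rank = 10 × 0.200 = 2; upper rank = 10 × 0.800 = 8.
The 2nd smallest replicate is -1.9360; the 8th is -1.4058.

(-1.9360, -1.4058)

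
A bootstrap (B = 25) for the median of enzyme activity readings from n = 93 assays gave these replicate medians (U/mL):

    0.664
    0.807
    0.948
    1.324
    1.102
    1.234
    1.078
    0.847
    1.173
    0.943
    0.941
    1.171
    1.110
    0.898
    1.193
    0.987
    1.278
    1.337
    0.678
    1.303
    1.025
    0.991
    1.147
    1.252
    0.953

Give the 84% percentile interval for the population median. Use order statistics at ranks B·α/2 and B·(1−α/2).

Sorted replicates: 0.664, 0.678, 0.807, 0.847, 0.898, 0.941, 0.943, 0.948, 0.953, 0.987, 0.991, 1.025, 1.078, 1.102, 1.110, 1.147, 1.171, 1.173, 1.193, 1.234, 1.252, 1.278, 1.303, 1.324, 1.337
α = 0.16; lower rank = 25 × 0.080 = 2; upper rank = 25 × 0.920 = 23.
The 2nd smallest replicate is 0.678; the 23rd is 1.303.

(0.678, 1.303)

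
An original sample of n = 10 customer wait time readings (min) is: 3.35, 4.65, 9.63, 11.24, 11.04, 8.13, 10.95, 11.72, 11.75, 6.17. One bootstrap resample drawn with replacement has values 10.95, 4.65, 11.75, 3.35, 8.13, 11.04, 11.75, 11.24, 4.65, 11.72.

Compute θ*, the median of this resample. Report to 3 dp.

Sorted: 3.35, 4.65, 4.65, 8.13, 10.95, 11.04, 11.24, 11.72, 11.75, 11.75
Median = average of the two middle values = 10.995

θ* = 10.995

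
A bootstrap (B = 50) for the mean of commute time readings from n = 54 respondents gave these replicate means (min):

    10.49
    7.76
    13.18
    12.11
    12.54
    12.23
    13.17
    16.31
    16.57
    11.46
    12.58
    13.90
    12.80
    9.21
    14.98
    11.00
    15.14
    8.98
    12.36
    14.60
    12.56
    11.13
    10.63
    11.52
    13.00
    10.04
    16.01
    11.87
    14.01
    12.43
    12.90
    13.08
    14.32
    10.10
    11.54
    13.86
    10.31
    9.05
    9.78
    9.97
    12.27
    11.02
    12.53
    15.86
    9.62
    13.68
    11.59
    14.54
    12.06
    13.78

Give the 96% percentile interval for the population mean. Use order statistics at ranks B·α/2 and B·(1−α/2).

Sorted replicates: 7.76, 8.98, 9.05, 9.21, 9.62, 9.78, 9.97, 10.04, 10.10, 10.31, 10.49, 10.63, 11.00, 11.02, 11.13, 11.46, 11.52, 11.54, 11.59, 11.87, 12.06, 12.11, 12.23, 12.27, 12.36, 12.43, 12.53, 12.54, 12.56, 12.58, 12.80, 12.90, 13.00, 13.08, 13.17, 13.18, 13.68, 13.78, 13.86, 13.90, 14.01, 14.32, 14.54, 14.60, 14.98, 15.14, 15.86, 16.01, 16.31, 16.57
α = 0.04; lower rank = 50 × 0.020 = 1; upper rank = 50 × 0.980 = 49.
The 1st smallest replicate is 7.76; the 49th is 16.31.

(7.76, 16.31)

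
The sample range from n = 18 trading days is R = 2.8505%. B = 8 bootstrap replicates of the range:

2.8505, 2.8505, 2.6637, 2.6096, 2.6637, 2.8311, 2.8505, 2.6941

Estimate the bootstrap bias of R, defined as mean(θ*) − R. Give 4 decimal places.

bias = −0.0988

mean(θ*) = (2.8505 + 2.8505 + 2.6637 + 2.6096 + 2.6637 + 2.8311 + 2.8505 + 2.6941) / 8 = 2.75171
bias = 2.75171 − 2.8505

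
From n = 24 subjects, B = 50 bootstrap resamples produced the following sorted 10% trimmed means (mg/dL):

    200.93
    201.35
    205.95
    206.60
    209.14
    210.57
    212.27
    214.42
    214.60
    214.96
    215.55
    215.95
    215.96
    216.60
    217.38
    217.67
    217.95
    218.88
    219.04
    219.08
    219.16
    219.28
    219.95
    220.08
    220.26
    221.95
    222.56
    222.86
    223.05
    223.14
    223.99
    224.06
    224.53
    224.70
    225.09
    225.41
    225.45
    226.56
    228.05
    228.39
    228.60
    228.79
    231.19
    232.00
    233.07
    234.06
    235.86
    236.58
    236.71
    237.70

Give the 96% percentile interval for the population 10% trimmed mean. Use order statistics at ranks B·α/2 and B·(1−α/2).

(200.93, 236.71)

α = 0.04; lower rank = 50 × 0.020 = 1; upper rank = 50 × 0.980 = 49.
The 1st smallest replicate is 200.93; the 49th is 236.71.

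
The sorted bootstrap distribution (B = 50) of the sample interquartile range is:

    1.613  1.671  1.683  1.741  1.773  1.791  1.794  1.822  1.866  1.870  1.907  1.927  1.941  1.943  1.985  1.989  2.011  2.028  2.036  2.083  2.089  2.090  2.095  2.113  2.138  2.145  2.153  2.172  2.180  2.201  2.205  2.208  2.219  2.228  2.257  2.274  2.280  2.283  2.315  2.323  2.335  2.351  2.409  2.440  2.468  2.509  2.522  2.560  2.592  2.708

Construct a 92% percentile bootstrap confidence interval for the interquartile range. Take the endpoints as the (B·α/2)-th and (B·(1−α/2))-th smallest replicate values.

(1.671, 2.560)

α = 0.08; lower rank = 50 × 0.040 = 2; upper rank = 50 × 0.960 = 48.
The 2nd smallest replicate is 1.671; the 48th is 2.560.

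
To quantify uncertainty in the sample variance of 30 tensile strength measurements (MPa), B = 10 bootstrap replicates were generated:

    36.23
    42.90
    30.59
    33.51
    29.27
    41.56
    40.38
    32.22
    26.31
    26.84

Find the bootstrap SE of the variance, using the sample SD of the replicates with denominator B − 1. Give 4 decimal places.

Bootstrap SE is the standard deviation of the 10 replicate variances.
Mean of replicates: (36.23 + 42.90 + 30.59 + 33.51 + 29.27 + 41.56 + 40.38 + 32.22 + 26.31 + 26.84) / 10 = 339.81000 / 10 = 33.98100
Sum of squared deviations: (+2.24900)² + (+8.91900)² + (−3.39100)² + (−0.47100)² + (−4.71100)² + (+7.57900)² + (+6.39900)² + (−1.76100)² + (−7.67100)² + (−7.14100)² = 329.84849
Variance = 329.84849 / 9 = 36.64983
SE* = √36.64983

SE* = 6.0539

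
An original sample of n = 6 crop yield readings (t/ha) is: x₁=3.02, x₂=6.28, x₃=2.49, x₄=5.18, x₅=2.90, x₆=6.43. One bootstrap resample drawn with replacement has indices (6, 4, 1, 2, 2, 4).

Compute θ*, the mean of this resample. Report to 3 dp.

Resample values: 6.43, 5.18, 3.02, 6.28, 6.28, 5.18.
Mean = (6.43 + 5.18 + 3.02 + 6.28 + 6.28 + 5.18) / 6 = 32.370 / 6 = 5.395

θ* = 5.395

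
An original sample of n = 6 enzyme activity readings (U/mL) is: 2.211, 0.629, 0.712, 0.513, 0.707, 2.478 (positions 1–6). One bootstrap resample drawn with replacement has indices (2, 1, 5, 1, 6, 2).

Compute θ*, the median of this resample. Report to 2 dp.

Resample values: 0.629, 2.211, 0.707, 2.211, 2.478, 0.629.
Sorted: 0.629, 0.629, 0.707, 2.211, 2.211, 2.478
Median = average of the two middle values = 1.46

θ* = 1.46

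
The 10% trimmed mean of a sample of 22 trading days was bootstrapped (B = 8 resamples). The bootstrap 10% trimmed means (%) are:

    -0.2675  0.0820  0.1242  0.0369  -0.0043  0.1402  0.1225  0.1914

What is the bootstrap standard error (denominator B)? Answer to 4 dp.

Bootstrap SE is the standard deviation of the 8 replicate 10% trimmed means.
Mean of replicates: ((-0.2675) + 0.0820 + 0.1242 + 0.0369 + (-0.0043) + 0.1402 + 0.1225 + 0.1914) / 8 = 0.42540 / 8 = 0.05317
Sum of squared deviations: (−0.32067)² + (+0.02883)² + (+0.07103)² + (−0.01627)² + (−0.05747)² + (+0.08702)² + (+0.06932)² + (+0.13822)² = 0.14376
Variance = 0.14376 / 8 = 0.01797
SE* = √0.01797

SE* = 0.1341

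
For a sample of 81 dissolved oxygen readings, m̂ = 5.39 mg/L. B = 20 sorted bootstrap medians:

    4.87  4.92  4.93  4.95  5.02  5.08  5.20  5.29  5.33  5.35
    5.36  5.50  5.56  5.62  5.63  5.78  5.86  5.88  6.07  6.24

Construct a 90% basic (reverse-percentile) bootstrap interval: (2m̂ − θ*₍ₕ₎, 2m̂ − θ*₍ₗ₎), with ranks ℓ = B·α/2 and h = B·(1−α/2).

Percentile endpoints at ranks 1 and 19: θ*₍1₎ = 4.87, θ*₍19₎ = 6.07.
Basic interval reflects these around m̂:
  lower = 2 × 5.39 − 6.07 = 4.71
  upper = 2 × 5.39 − 4.87 = 5.91

(4.71, 5.91)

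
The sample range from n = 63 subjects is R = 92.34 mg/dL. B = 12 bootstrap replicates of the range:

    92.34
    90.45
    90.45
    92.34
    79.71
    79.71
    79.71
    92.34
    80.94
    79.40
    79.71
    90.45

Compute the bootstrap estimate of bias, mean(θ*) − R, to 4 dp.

bias = −6.7108

mean(θ*) = (92.34 + 90.45 + 90.45 + 92.34 + 79.71 + 79.71 + 79.71 + 92.34 + 80.94 + 79.40 + 79.71 + 90.45) / 12 = 85.62917
bias = 85.62917 − 92.34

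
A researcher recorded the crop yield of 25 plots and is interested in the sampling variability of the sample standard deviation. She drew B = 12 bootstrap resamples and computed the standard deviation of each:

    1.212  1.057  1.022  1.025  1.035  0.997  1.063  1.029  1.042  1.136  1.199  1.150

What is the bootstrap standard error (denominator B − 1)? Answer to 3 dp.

Bootstrap SE is the standard deviation of the 12 replicate standard deviations.
Mean of replicates: (1.212 + 1.057 + 1.022 + 1.025 + 1.035 + 0.997 + 1.063 + 1.029 + 1.042 + 1.136 + 1.199 + 1.150) / 12 = 12.96700 / 12 = 1.08058
Sum of squared deviations: (+0.13142)² + (−0.02358)² + (−0.05858)² + (−0.05558)² + (−0.04558)² + (−0.08358)² + (−0.01758)² + (−0.05158)² + (−0.03858)² + (+0.05542)² + (+0.11842)² + (+0.06942)² = 0.05978
Variance = 0.05978 / 11 = 0.00543
SE* = √0.00543

SE* = 0.074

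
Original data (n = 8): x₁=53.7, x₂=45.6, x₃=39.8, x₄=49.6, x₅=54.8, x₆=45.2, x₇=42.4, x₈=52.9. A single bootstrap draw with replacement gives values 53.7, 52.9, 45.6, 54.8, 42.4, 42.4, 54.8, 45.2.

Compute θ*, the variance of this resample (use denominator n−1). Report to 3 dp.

Mean = 48.9750; sum of squared deviations = 217.6950
s² = 217.6950 / 7 = 31.0993

θ* = 31.099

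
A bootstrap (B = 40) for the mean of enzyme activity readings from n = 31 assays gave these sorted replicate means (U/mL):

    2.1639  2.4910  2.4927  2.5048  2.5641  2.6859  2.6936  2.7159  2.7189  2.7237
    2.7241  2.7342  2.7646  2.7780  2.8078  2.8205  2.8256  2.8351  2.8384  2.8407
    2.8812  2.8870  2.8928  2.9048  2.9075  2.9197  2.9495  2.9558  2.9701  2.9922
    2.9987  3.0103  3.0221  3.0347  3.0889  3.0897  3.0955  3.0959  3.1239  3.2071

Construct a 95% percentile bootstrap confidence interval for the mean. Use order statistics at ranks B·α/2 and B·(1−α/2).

(2.1639, 3.1239)

α = 0.05; lower rank = 40 × 0.025 = 1; upper rank = 40 × 0.975 = 39.
The 1st smallest replicate is 2.1639; the 39th is 3.1239.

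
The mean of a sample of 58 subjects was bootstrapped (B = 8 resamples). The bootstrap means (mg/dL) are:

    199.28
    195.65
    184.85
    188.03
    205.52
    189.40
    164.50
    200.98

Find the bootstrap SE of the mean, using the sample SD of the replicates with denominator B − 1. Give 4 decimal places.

SE* = 12.8289

Bootstrap SE is the standard deviation of the 8 replicate means.
Mean of replicates: (199.28 + 195.65 + 184.85 + 188.03 + 205.52 + 189.40 + 164.50 + 200.98) / 8 = 1528.21000 / 8 = 191.02625
Sum of squared deviations: (+8.25375)² + (+4.62375)² + (−6.17625)² + (−2.99625)² + (+14.49375)² + (−1.62625)² + (−26.52625)² + (+9.95375)² = 1152.05959
Variance = 1152.05959 / 7 = 164.57994
SE* = √164.57994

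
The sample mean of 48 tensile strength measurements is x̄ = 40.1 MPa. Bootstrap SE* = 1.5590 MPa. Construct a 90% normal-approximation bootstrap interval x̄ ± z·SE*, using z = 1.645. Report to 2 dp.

(37.54, 42.66)

Margin = 1.645 × 1.5590 = 2.565
Interval: 40.1 ± 2.565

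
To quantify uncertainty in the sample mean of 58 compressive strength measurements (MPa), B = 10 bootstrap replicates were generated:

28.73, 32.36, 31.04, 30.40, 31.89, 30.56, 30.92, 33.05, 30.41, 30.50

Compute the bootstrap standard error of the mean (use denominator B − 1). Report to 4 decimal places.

SE* = 1.2090

Bootstrap SE is the standard deviation of the 10 replicate means.
Mean of replicates: (28.73 + 32.36 + 31.04 + 30.40 + 31.89 + 30.56 + 30.92 + 33.05 + 30.41 + 30.50) / 10 = 309.86000 / 10 = 30.98600
Sum of squared deviations: (−2.25600)² + (+1.37400)² + (+0.05400)² + (−0.58600)² + (+0.90400)² + (−0.42600)² + (−0.06600)² + (+2.06400)² + (−0.57600)² + (−0.48600)² = 13.15484
Variance = 13.15484 / 9 = 1.46165
SE* = √1.46165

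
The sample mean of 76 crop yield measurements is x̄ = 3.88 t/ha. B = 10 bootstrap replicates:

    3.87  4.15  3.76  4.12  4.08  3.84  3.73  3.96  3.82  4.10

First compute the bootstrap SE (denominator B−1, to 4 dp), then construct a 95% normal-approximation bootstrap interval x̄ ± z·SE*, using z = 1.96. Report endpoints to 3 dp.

(3.568, 4.192)

Mean of replicates = 3.9430; sum of squared deviations = 0.2278; SE* = √(0.2278/9) = 0.1591
Margin = 1.96 × 0.1591 = 0.3118
Interval: 3.88 ± 0.3118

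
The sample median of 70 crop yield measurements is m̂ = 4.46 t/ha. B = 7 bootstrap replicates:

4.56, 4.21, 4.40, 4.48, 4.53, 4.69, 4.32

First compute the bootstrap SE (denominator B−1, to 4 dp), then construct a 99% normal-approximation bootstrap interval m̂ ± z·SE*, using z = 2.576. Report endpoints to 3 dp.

Mean of replicates = 4.4557; sum of squared deviations = 0.1538; SE* = √(0.1538/6) = 0.1601
Margin = 2.576 × 0.1601 = 0.4124
Interval: 4.46 ± 0.4124

(4.048, 4.872)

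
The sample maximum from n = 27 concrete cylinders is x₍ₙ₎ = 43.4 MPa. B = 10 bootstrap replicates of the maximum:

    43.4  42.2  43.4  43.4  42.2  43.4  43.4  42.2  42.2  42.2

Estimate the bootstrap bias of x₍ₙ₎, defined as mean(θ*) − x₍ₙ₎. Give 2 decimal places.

bias = −0.60

mean(θ*) = (43.4 + 42.2 + 43.4 + 43.4 + 42.2 + 43.4 + 43.4 + 42.2 + 42.2 + 42.2) / 10 = 42.800
bias = 42.800 − 43.4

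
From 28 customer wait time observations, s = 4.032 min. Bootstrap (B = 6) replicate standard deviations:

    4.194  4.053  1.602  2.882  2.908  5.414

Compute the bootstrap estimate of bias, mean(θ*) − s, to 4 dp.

bias = −0.5232

mean(θ*) = (4.194 + 4.053 + 1.602 + 2.882 + 2.908 + 5.414) / 6 = 3.50883
bias = 3.50883 − 4.032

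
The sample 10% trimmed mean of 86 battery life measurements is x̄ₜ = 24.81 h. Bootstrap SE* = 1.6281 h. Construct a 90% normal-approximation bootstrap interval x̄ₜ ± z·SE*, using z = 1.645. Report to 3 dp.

(22.132, 27.488)

Margin = 1.645 × 1.6281 = 2.6782
Interval: 24.81 ± 2.6782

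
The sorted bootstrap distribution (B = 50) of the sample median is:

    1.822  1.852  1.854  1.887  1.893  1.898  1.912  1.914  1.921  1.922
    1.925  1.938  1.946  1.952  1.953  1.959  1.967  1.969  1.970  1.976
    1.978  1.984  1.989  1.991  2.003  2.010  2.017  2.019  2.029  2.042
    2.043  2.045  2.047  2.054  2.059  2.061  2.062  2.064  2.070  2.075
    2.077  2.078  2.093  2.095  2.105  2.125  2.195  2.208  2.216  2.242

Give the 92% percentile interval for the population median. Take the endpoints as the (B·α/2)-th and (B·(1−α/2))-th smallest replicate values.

α = 0.08; lower rank = 50 × 0.040 = 2; upper rank = 50 × 0.960 = 48.
The 2nd smallest replicate is 1.852; the 48th is 2.208.

(1.852, 2.208)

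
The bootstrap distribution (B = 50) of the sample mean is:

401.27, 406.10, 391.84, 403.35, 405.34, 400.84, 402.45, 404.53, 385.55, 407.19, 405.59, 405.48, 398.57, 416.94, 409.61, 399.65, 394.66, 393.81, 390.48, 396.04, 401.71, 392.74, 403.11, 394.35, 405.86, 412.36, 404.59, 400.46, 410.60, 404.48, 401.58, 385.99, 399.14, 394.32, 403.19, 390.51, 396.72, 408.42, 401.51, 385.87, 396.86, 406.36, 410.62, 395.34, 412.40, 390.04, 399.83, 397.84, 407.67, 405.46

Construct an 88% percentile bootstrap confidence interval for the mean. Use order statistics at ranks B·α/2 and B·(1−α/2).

(385.99, 410.62)

Sorted replicates: 385.55, 385.87, 385.99, 390.04, 390.48, 390.51, 391.84, 392.74, 393.81, 394.32, 394.35, 394.66, 395.34, 396.04, 396.72, 396.86, 397.84, 398.57, 399.14, 399.65, 399.83, 400.46, 400.84, 401.27, 401.51, 401.58, 401.71, 402.45, 403.11, 403.19, 403.35, 404.48, 404.53, 404.59, 405.34, 405.46, 405.48, 405.59, 405.86, 406.10, 406.36, 407.19, 407.67, 408.42, 409.61, 410.60, 410.62, 412.36, 412.40, 416.94
α = 0.12; lower rank = 50 × 0.060 = 3; upper rank = 50 × 0.940 = 47.
The 3rd smallest replicate is 385.99; the 47th is 410.62.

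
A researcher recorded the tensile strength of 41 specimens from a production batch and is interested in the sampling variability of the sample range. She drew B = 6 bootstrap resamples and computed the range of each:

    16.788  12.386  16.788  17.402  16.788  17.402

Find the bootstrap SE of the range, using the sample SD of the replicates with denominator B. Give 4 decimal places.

SE* = 1.7537

Bootstrap SE is the standard deviation of the 6 replicate ranges.
Mean of replicates: (16.788 + 12.386 + 16.788 + 17.402 + 16.788 + 17.402) / 6 = 97.55400 / 6 = 16.25900
Sum of squared deviations: (+0.52900)² + (−3.87300)² + (+0.52900)² + (+1.14300)² + (+0.52900)² + (+1.14300)² = 18.45255
Variance = 18.45255 / 6 = 3.07543
SE* = √3.07543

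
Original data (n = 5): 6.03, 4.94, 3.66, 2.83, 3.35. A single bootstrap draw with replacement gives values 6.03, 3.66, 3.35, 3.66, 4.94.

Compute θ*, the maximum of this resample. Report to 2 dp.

θ* = 6.03

Maximum = 6.03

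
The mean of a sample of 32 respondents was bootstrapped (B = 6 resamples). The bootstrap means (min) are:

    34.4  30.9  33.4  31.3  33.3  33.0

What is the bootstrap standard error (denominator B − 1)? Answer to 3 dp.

SE* = 1.344

Bootstrap SE is the standard deviation of the 6 replicate means.
Mean of replicates: (34.4 + 30.9 + 33.4 + 31.3 + 33.3 + 33.0) / 6 = 196.3000 / 6 = 32.7167
Sum of squared deviations: (+1.6833)² + (−1.8167)² + (+0.6833)² + (−1.4167)² + (+0.5833)² + (+0.2833)² = 9.0283
Variance = 9.0283 / 5 = 1.8057
SE* = √1.8057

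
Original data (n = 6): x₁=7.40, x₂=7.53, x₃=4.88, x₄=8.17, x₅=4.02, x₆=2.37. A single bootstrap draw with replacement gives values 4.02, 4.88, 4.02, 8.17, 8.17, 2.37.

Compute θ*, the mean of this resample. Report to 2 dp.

θ* = 5.27

Mean = (4.02 + 4.88 + 4.02 + 8.17 + 8.17 + 2.37) / 6 = 31.630 / 6 = 5.27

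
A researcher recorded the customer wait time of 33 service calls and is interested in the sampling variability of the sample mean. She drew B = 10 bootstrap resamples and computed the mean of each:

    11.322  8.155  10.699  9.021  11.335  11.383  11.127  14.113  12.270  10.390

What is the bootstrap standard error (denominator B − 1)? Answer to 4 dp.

SE* = 1.6382

Bootstrap SE is the standard deviation of the 10 replicate means.
Mean of replicates: (11.322 + 8.155 + 10.699 + 9.021 + 11.335 + 11.383 + 11.127 + 14.113 + 12.270 + 10.390) / 10 = 109.81500 / 10 = 10.98150
Sum of squared deviations: (+0.34050)² + (−2.82650)² + (−0.28250)² + (−1.96050)² + (+0.35350)² + (+0.40150)² + (+0.14550)² + (+3.13150)² + (+1.28850)² + (−0.59150)² = 24.15214
Variance = 24.15214 / 9 = 2.68357
SE* = √2.68357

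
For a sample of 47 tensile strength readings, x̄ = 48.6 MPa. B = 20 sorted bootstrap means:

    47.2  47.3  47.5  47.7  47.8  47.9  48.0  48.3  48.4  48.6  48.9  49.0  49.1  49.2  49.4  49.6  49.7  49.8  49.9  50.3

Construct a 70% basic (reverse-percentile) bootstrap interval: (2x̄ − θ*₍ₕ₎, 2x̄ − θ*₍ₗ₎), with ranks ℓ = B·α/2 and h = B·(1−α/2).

Percentile endpoints at ranks 3 and 17: θ*₍3₎ = 47.5, θ*₍17₎ = 49.7.
Basic interval reflects these around x̄:
  lower = 2 × 48.6 − 49.7 = 47.5
  upper = 2 × 48.6 − 47.5 = 49.7

(47.5, 49.7)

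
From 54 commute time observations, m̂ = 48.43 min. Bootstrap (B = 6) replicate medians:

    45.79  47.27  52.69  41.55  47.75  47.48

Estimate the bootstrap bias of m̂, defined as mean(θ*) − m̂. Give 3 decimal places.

bias = −1.342

mean(θ*) = (45.79 + 47.27 + 52.69 + 41.55 + 47.75 + 47.48) / 6 = 47.0883
bias = 47.0883 − 48.43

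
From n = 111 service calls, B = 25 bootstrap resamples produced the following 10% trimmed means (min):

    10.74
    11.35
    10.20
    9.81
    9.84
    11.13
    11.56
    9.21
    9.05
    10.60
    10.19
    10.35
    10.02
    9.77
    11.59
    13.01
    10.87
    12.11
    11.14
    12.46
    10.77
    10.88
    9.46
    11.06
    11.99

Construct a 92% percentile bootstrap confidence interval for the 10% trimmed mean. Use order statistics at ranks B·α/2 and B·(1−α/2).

Sorted replicates: 9.05, 9.21, 9.46, 9.77, 9.81, 9.84, 10.02, 10.19, 10.20, 10.35, 10.60, 10.74, 10.77, 10.87, 10.88, 11.06, 11.13, 11.14, 11.35, 11.56, 11.59, 11.99, 12.11, 12.46, 13.01
α = 0.08; lower rank = 25 × 0.040 = 1; upper rank = 25 × 0.960 = 24.
The 1st smallest replicate is 9.05; the 24th is 12.46.

(9.05, 12.46)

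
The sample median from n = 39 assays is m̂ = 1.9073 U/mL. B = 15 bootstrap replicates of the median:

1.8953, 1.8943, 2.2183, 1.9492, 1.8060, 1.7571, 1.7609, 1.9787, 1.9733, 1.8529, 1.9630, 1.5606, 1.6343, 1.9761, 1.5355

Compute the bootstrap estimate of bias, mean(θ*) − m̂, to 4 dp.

mean(θ*) = (1.8953 + 1.8943 + 2.2183 + 1.9492 + 1.8060 + 1.7571 + 1.7609 + 1.9787 + 1.9733 + 1.8529 + 1.9630 + 1.5606 + 1.6343 + 1.9761 + 1.5355) / 15 = 1.85037
bias = 1.85037 − 1.9073

bias = −0.0569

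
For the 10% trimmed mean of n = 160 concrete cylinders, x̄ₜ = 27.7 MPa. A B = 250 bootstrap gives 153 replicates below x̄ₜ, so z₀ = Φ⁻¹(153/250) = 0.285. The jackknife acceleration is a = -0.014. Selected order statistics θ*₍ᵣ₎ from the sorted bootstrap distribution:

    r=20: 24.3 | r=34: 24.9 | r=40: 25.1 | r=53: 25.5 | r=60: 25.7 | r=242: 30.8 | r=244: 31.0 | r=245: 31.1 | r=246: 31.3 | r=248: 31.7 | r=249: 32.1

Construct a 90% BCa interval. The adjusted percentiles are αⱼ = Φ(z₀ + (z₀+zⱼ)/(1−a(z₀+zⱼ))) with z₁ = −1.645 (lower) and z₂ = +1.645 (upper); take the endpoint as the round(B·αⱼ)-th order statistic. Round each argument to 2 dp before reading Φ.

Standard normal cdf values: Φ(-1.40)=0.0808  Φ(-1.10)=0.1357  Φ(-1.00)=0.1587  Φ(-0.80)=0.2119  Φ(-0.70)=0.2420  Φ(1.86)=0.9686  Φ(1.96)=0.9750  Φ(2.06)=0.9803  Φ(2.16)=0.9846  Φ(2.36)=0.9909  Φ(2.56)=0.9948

Lower: z₀ + z₁ = 0.285 + (-1.645) = -1.360; 1 − a(z₀+z₁) = 1 − (-0.014)(-1.360) = 0.9810; argument = 0.285 + (-1.360)/0.9810 = -1.1014 → -1.10.
α₁ = Φ(-1.10) = 0.1357; rank = round(250 × 0.1357) = 34; θ*₍34₎ = 24.9.
Upper: z₀ + z₂ = 1.930; 1 − a(z₀+z₂) = 1.0270; argument = 2.1642 → 2.16; α₂ = 0.9846; rank = 246; θ*₍246₎ = 31.3.

(24.9, 31.3)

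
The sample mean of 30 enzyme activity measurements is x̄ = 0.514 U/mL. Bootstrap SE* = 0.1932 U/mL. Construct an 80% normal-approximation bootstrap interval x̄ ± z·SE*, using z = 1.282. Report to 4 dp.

Margin = 1.282 × 0.1932 = 0.24768
Interval: 0.514 ± 0.24768

(0.2663, 0.7617)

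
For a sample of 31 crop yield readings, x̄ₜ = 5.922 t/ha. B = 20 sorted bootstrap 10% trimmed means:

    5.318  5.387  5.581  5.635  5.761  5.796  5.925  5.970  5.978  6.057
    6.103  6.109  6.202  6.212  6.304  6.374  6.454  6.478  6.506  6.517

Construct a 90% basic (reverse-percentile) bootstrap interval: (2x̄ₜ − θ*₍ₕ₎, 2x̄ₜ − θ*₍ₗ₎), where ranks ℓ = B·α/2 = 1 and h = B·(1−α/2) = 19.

Percentile endpoints at ranks 1 and 19: θ*₍1₎ = 5.318, θ*₍19₎ = 6.506.
Basic interval reflects these around x̄ₜ:
  lower = 2 × 5.922 − 6.506 = 5.338
  upper = 2 × 5.922 − 5.318 = 6.526

(5.338, 6.526)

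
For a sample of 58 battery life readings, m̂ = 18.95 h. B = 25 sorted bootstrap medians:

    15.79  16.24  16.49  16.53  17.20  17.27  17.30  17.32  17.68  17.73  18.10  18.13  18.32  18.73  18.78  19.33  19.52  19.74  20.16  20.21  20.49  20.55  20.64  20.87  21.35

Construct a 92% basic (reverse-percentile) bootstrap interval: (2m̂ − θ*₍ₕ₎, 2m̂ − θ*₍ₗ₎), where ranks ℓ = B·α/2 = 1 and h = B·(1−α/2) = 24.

(17.03, 22.11)

Percentile endpoints at ranks 1 and 24: θ*₍1₎ = 15.79, θ*₍24₎ = 20.87.
Basic interval reflects these around m̂:
  lower = 2 × 18.95 − 20.87 = 17.03
  upper = 2 × 18.95 − 15.79 = 22.11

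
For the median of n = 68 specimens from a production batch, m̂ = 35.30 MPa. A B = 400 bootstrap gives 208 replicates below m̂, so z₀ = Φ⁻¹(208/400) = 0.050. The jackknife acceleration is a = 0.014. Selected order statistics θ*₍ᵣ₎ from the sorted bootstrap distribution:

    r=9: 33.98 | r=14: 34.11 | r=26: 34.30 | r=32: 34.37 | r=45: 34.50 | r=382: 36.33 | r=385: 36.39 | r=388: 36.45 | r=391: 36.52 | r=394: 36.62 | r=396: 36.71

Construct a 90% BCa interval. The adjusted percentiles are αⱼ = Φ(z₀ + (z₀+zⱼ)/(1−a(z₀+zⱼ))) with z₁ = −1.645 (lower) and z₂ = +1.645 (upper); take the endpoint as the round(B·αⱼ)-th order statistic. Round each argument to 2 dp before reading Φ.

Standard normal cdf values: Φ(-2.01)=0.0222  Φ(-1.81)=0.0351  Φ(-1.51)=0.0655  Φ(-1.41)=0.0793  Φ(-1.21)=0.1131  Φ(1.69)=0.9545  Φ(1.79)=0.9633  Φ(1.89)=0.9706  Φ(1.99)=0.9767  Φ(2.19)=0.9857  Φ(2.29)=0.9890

Lower: z₀ + z₁ = 0.050 + (-1.645) = -1.595; 1 − a(z₀+z₁) = 1 − (0.014)(-1.595) = 1.0223; argument = 0.050 + (-1.595)/1.0223 = -1.5102 → -1.51.
α₁ = Φ(-1.51) = 0.0655; rank = round(400 × 0.0655) = 26; θ*₍26₎ = 34.30.
Upper: z₀ + z₂ = 1.695; 1 − a(z₀+z₂) = 0.9763; argument = 1.7862 → 1.79; α₂ = 0.9633; rank = 385; θ*₍385₎ = 36.39.

(34.30, 36.39)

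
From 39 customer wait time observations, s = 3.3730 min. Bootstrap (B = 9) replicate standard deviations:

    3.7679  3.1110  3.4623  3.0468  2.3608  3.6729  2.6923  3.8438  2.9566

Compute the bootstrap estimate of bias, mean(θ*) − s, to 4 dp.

bias = −0.1603

mean(θ*) = (3.7679 + 3.1110 + 3.4623 + 3.0468 + 2.3608 + 3.6729 + 2.6923 + 3.8438 + 2.9566) / 9 = 3.21271
bias = 3.21271 − 3.3730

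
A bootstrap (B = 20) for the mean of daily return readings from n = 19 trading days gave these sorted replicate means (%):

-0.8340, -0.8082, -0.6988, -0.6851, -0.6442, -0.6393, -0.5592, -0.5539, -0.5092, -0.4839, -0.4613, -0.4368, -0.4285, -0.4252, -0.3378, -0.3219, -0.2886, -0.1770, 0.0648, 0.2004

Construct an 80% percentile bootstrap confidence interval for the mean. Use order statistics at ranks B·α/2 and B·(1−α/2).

α = 0.20; lower rank = 20 × 0.100 = 2; upper rank = 20 × 0.900 = 18.
The 2nd smallest replicate is -0.8082; the 18th is -0.1770.

(-0.8082, -0.1770)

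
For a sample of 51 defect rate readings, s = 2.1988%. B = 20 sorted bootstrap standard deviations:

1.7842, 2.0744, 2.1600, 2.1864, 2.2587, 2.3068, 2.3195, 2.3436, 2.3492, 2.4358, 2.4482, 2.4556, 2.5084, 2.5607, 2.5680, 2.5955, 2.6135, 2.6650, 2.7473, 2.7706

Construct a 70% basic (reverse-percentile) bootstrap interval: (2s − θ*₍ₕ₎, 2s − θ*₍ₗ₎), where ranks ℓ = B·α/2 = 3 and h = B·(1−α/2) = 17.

(1.7841, 2.2376)

Percentile endpoints at ranks 3 and 17: θ*₍3₎ = 2.1600, θ*₍17₎ = 2.6135.
Basic interval reflects these around s:
  lower = 2 × 2.1988 − 2.6135 = 1.7841
  upper = 2 × 2.1988 − 2.1600 = 2.2376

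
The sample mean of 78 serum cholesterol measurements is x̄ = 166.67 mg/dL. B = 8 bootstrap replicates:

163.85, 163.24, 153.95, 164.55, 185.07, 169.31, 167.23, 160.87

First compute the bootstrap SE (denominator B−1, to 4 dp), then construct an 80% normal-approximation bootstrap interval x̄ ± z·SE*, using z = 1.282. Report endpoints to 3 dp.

(155.183, 178.157)

Mean of replicates = 166.0087; sum of squared deviations = 561.9953; SE* = √(561.9953/7) = 8.9602
Margin = 1.282 × 8.9602 = 11.4870
Interval: 166.67 ± 11.4870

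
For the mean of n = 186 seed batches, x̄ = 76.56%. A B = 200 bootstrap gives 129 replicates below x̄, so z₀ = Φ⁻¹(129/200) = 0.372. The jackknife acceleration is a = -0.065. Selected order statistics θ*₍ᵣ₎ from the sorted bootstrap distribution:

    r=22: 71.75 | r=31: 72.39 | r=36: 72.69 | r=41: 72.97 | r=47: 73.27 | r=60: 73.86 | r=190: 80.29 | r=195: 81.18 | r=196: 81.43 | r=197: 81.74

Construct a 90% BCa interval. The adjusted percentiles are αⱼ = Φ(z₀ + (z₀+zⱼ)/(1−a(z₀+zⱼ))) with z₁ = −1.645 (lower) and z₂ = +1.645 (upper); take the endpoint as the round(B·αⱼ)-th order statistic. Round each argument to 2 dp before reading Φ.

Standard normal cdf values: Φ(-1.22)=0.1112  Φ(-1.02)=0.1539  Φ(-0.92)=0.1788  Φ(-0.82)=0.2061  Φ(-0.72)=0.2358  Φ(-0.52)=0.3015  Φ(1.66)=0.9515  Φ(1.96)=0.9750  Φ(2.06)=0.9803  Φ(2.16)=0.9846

Lower: z₀ + z₁ = 0.372 + (-1.645) = -1.273; 1 − a(z₀+z₁) = 1 − (-0.065)(-1.273) = 0.9173; argument = 0.372 + (-1.273)/0.9173 = -1.0158 → -1.02.
α₁ = Φ(-1.02) = 0.1539; rank = round(200 × 0.1539) = 31; θ*₍31₎ = 72.39.
Upper: z₀ + z₂ = 2.017; 1 − a(z₀+z₂) = 1.1311; argument = 2.1552 → 2.16; α₂ = 0.9846; rank = 197; θ*₍197₎ = 81.74.

(72.39, 81.74)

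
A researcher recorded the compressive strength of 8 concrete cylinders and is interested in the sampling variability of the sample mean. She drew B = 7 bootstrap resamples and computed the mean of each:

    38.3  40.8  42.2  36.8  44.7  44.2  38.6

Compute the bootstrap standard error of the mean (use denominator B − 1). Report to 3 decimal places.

SE* = 3.050

Bootstrap SE is the standard deviation of the 7 replicate means.
Mean of replicates: (38.3 + 40.8 + 42.2 + 36.8 + 44.7 + 44.2 + 38.6) / 7 = 285.6000 / 7 = 40.8000
Sum of squared deviations: (−2.5000)² + (−0.0000)² + (+1.4000)² + (−4.0000)² + (+3.9000)² + (+3.4000)² + (−2.2000)² = 55.8200
Variance = 55.8200 / 6 = 9.3033
SE* = √9.3033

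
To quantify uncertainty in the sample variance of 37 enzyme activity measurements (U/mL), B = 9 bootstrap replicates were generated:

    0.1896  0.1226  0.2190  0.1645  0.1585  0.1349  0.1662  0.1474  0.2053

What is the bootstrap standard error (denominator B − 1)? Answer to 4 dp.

SE* = 0.0319

Bootstrap SE is the standard deviation of the 9 replicate variances.
Mean of replicates: (0.1896 + 0.1226 + 0.2190 + 0.1645 + 0.1585 + 0.1349 + 0.1662 + 0.1474 + 0.2053) / 9 = 1.50800 / 9 = 0.16756
Sum of squared deviations: (+0.02204)² + (−0.04496)² + (+0.05144)² + (−0.00306)² + (−0.00906)² + (−0.03266)² + (−0.00136)² + (−0.02016)² + (+0.03774)² = 0.00814
Variance = 0.00814 / 8 = 0.00102
SE* = √0.00102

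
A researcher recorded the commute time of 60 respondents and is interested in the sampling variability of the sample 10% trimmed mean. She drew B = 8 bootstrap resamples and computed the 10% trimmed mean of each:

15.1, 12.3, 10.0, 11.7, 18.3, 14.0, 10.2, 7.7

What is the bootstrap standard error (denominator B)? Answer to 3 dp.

SE* = 3.119

Bootstrap SE is the standard deviation of the 8 replicate 10% trimmed means.
Mean of replicates: (15.1 + 12.3 + 10.0 + 11.7 + 18.3 + 14.0 + 10.2 + 7.7) / 8 = 99.3000 / 8 = 12.4125
Sum of squared deviations: (+2.6875)² + (−0.1125)² + (−2.4125)² + (−0.7125)² + (+5.8875)² + (+1.5875)² + (−2.2125)² + (−4.7125)² = 77.8488
Variance = 77.8488 / 8 = 9.7311
SE* = √9.7311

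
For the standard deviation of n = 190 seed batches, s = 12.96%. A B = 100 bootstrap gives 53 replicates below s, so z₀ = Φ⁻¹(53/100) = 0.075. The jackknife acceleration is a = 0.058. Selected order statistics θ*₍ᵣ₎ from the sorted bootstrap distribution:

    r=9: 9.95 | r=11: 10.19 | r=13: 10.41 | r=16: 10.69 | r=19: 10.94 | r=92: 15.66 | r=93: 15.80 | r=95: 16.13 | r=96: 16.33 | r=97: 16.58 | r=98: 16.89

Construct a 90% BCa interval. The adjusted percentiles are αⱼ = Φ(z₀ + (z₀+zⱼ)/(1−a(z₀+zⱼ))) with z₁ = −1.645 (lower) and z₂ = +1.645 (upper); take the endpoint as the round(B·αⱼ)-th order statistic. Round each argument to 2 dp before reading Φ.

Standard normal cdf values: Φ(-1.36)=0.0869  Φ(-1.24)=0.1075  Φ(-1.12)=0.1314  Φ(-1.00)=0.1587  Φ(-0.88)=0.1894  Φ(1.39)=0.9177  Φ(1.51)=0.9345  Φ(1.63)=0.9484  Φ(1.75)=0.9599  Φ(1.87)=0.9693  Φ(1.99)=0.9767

(9.95, 16.89)

Lower: z₀ + z₁ = 0.075 + (-1.645) = -1.570; 1 − a(z₀+z₁) = 1 − (0.058)(-1.570) = 1.0911; argument = 0.075 + (-1.570)/1.0911 = -1.3640 → -1.36.
α₁ = Φ(-1.36) = 0.0869; rank = round(100 × 0.0869) = 9; θ*₍9₎ = 9.95.
Upper: z₀ + z₂ = 1.720; 1 − a(z₀+z₂) = 0.9002; argument = 1.9856 → 1.99; α₂ = 0.9767; rank = 98; θ*₍98₎ = 16.89.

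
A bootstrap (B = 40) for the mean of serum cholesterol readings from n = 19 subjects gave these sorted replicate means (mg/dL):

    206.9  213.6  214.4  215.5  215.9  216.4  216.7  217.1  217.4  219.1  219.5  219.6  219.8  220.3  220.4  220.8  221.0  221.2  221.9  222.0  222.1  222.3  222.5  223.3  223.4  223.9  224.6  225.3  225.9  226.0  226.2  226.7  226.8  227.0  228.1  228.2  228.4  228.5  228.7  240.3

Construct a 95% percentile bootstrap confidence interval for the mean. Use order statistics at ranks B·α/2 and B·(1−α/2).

(206.9, 228.7)

α = 0.05; lower rank = 40 × 0.025 = 1; upper rank = 40 × 0.975 = 39.
The 1st smallest replicate is 206.9; the 39th is 228.7.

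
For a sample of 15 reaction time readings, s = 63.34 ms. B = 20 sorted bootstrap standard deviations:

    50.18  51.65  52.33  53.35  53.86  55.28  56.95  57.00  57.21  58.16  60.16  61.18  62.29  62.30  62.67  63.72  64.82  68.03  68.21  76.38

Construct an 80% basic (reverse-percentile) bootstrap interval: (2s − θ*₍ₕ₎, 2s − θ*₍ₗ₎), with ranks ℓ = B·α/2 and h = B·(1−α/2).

Percentile endpoints at ranks 2 and 18: θ*₍2₎ = 51.65, θ*₍18₎ = 68.03.
Basic interval reflects these around s:
  lower = 2 × 63.34 − 68.03 = 58.65
  upper = 2 × 63.34 − 51.65 = 75.03

(58.65, 75.03)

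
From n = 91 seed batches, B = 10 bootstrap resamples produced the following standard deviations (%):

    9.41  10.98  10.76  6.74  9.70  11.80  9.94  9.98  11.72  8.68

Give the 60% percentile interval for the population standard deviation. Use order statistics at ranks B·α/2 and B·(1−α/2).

(8.68, 10.98)

Sorted replicates: 6.74, 8.68, 9.41, 9.70, 9.94, 9.98, 10.76, 10.98, 11.72, 11.80
α = 0.40; lower rank = 10 × 0.200 = 2; upper rank = 10 × 0.800 = 8.
The 2nd smallest replicate is 8.68; the 8th is 10.98.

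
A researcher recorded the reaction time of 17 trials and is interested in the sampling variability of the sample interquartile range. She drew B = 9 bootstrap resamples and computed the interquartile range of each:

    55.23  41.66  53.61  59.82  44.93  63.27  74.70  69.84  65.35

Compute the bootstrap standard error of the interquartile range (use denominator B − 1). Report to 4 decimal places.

Bootstrap SE is the standard deviation of the 9 replicate interquartile ranges.
Mean of replicates: (55.23 + 41.66 + 53.61 + 59.82 + 44.93 + 63.27 + 74.70 + 69.84 + 65.35) / 9 = 528.41000 / 9 = 58.71222
Sum of squared deviations: (−3.48222)² + (−17.05222)² + (−5.10222)² + (+1.10778)² + (−13.78222)² + (+4.55778)² + (+15.98778)² + (+11.12778)² + (+6.63778)² = 964.38356
Variance = 964.38356 / 8 = 120.54794
SE* = √120.54794

SE* = 10.9794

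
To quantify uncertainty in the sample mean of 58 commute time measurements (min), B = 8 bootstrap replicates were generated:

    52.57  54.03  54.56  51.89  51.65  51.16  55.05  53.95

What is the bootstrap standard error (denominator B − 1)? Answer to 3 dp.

Bootstrap SE is the standard deviation of the 8 replicate means.
Mean of replicates: (52.57 + 54.03 + 54.56 + 51.89 + 51.65 + 51.16 + 55.05 + 53.95) / 8 = 424.8600 / 8 = 53.1075
Sum of squared deviations: (−0.5375)² + (+0.9225)² + (+1.4525)² + (−1.2175)² + (−1.4575)² + (−1.9475)² + (+1.9425)² + (+0.8425)² = 15.1322
Variance = 15.1322 / 7 = 2.1617
SE* = √2.1617

SE* = 1.470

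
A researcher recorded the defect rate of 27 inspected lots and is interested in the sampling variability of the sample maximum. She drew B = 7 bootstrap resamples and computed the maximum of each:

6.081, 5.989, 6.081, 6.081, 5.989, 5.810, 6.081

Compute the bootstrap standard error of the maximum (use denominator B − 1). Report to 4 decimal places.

Bootstrap SE is the standard deviation of the 7 replicate maximums.
Mean of replicates: (6.081 + 5.989 + 6.081 + 6.081 + 5.989 + 5.810 + 6.081) / 7 = 42.112000 / 7 = 6.016000
Sum of squared deviations: (+0.065000)² + (−0.027000)² + (+0.065000)² + (+0.065000)² + (−0.027000)² + (−0.206000)² + (+0.065000)² = 0.060794
Variance = 0.060794 / 6 = 0.010132
SE* = √0.010132

SE* = 0.1007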